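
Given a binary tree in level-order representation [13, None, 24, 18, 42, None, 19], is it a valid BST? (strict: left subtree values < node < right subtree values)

Level-order array: [13, None, 24, 18, 42, None, 19]
Validate using subtree bounds (lo, hi): at each node, require lo < value < hi,
then recurse left with hi=value and right with lo=value.
Preorder trace (stopping at first violation):
  at node 13 with bounds (-inf, +inf): OK
  at node 24 with bounds (13, +inf): OK
  at node 18 with bounds (13, 24): OK
  at node 19 with bounds (18, 24): OK
  at node 42 with bounds (24, +inf): OK
No violation found at any node.
Result: Valid BST


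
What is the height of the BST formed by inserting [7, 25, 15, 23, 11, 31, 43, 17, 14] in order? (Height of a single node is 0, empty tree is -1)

Insertion order: [7, 25, 15, 23, 11, 31, 43, 17, 14]
Tree (level-order array): [7, None, 25, 15, 31, 11, 23, None, 43, None, 14, 17]
Compute height bottom-up (empty subtree = -1):
  height(14) = 1 + max(-1, -1) = 0
  height(11) = 1 + max(-1, 0) = 1
  height(17) = 1 + max(-1, -1) = 0
  height(23) = 1 + max(0, -1) = 1
  height(15) = 1 + max(1, 1) = 2
  height(43) = 1 + max(-1, -1) = 0
  height(31) = 1 + max(-1, 0) = 1
  height(25) = 1 + max(2, 1) = 3
  height(7) = 1 + max(-1, 3) = 4
Height = 4


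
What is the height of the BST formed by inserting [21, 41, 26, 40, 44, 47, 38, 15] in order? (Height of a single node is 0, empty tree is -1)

Insertion order: [21, 41, 26, 40, 44, 47, 38, 15]
Tree (level-order array): [21, 15, 41, None, None, 26, 44, None, 40, None, 47, 38]
Compute height bottom-up (empty subtree = -1):
  height(15) = 1 + max(-1, -1) = 0
  height(38) = 1 + max(-1, -1) = 0
  height(40) = 1 + max(0, -1) = 1
  height(26) = 1 + max(-1, 1) = 2
  height(47) = 1 + max(-1, -1) = 0
  height(44) = 1 + max(-1, 0) = 1
  height(41) = 1 + max(2, 1) = 3
  height(21) = 1 + max(0, 3) = 4
Height = 4


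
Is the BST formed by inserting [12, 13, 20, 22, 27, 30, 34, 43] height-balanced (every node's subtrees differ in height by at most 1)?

Tree (level-order array): [12, None, 13, None, 20, None, 22, None, 27, None, 30, None, 34, None, 43]
Definition: a tree is height-balanced if, at every node, |h(left) - h(right)| <= 1 (empty subtree has height -1).
Bottom-up per-node check:
  node 43: h_left=-1, h_right=-1, diff=0 [OK], height=0
  node 34: h_left=-1, h_right=0, diff=1 [OK], height=1
  node 30: h_left=-1, h_right=1, diff=2 [FAIL (|-1-1|=2 > 1)], height=2
  node 27: h_left=-1, h_right=2, diff=3 [FAIL (|-1-2|=3 > 1)], height=3
  node 22: h_left=-1, h_right=3, diff=4 [FAIL (|-1-3|=4 > 1)], height=4
  node 20: h_left=-1, h_right=4, diff=5 [FAIL (|-1-4|=5 > 1)], height=5
  node 13: h_left=-1, h_right=5, diff=6 [FAIL (|-1-5|=6 > 1)], height=6
  node 12: h_left=-1, h_right=6, diff=7 [FAIL (|-1-6|=7 > 1)], height=7
Node 30 violates the condition: |-1 - 1| = 2 > 1.
Result: Not balanced


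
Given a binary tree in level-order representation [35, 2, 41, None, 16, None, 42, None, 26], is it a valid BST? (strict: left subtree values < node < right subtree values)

Level-order array: [35, 2, 41, None, 16, None, 42, None, 26]
Validate using subtree bounds (lo, hi): at each node, require lo < value < hi,
then recurse left with hi=value and right with lo=value.
Preorder trace (stopping at first violation):
  at node 35 with bounds (-inf, +inf): OK
  at node 2 with bounds (-inf, 35): OK
  at node 16 with bounds (2, 35): OK
  at node 26 with bounds (16, 35): OK
  at node 41 with bounds (35, +inf): OK
  at node 42 with bounds (41, +inf): OK
No violation found at any node.
Result: Valid BST


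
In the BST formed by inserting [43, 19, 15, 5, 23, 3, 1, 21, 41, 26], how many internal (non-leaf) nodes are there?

Tree built from: [43, 19, 15, 5, 23, 3, 1, 21, 41, 26]
Tree (level-order array): [43, 19, None, 15, 23, 5, None, 21, 41, 3, None, None, None, 26, None, 1]
Rule: An internal node has at least one child.
Per-node child counts:
  node 43: 1 child(ren)
  node 19: 2 child(ren)
  node 15: 1 child(ren)
  node 5: 1 child(ren)
  node 3: 1 child(ren)
  node 1: 0 child(ren)
  node 23: 2 child(ren)
  node 21: 0 child(ren)
  node 41: 1 child(ren)
  node 26: 0 child(ren)
Matching nodes: [43, 19, 15, 5, 3, 23, 41]
Count of internal (non-leaf) nodes: 7


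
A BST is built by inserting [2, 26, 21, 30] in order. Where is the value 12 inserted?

Starting tree (level order): [2, None, 26, 21, 30]
Insertion path: 2 -> 26 -> 21
Result: insert 12 as left child of 21
Final tree (level order): [2, None, 26, 21, 30, 12]


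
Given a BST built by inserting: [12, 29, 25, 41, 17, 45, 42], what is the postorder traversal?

Tree insertion order: [12, 29, 25, 41, 17, 45, 42]
Tree (level-order array): [12, None, 29, 25, 41, 17, None, None, 45, None, None, 42]
Postorder traversal: [17, 25, 42, 45, 41, 29, 12]


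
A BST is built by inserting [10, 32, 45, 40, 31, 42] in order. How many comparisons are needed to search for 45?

Search path for 45: 10 -> 32 -> 45
Found: True
Comparisons: 3


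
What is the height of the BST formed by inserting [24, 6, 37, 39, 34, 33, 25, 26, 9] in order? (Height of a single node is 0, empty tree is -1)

Insertion order: [24, 6, 37, 39, 34, 33, 25, 26, 9]
Tree (level-order array): [24, 6, 37, None, 9, 34, 39, None, None, 33, None, None, None, 25, None, None, 26]
Compute height bottom-up (empty subtree = -1):
  height(9) = 1 + max(-1, -1) = 0
  height(6) = 1 + max(-1, 0) = 1
  height(26) = 1 + max(-1, -1) = 0
  height(25) = 1 + max(-1, 0) = 1
  height(33) = 1 + max(1, -1) = 2
  height(34) = 1 + max(2, -1) = 3
  height(39) = 1 + max(-1, -1) = 0
  height(37) = 1 + max(3, 0) = 4
  height(24) = 1 + max(1, 4) = 5
Height = 5


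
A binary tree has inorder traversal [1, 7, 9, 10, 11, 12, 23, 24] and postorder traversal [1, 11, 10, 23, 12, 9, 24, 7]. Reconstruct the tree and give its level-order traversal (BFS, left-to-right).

Inorder:   [1, 7, 9, 10, 11, 12, 23, 24]
Postorder: [1, 11, 10, 23, 12, 9, 24, 7]
Algorithm: postorder visits root last, so walk postorder right-to-left;
each value is the root of the current inorder slice — split it at that
value, recurse on the right subtree first, then the left.
Recursive splits:
  root=7; inorder splits into left=[1], right=[9, 10, 11, 12, 23, 24]
  root=24; inorder splits into left=[9, 10, 11, 12, 23], right=[]
  root=9; inorder splits into left=[], right=[10, 11, 12, 23]
  root=12; inorder splits into left=[10, 11], right=[23]
  root=23; inorder splits into left=[], right=[]
  root=10; inorder splits into left=[], right=[11]
  root=11; inorder splits into left=[], right=[]
  root=1; inorder splits into left=[], right=[]
Reconstructed level-order: [7, 1, 24, 9, 12, 10, 23, 11]


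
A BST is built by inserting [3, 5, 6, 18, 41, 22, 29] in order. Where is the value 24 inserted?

Starting tree (level order): [3, None, 5, None, 6, None, 18, None, 41, 22, None, None, 29]
Insertion path: 3 -> 5 -> 6 -> 18 -> 41 -> 22 -> 29
Result: insert 24 as left child of 29
Final tree (level order): [3, None, 5, None, 6, None, 18, None, 41, 22, None, None, 29, 24]


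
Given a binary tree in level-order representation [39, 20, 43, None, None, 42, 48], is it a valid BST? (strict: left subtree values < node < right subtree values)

Level-order array: [39, 20, 43, None, None, 42, 48]
Validate using subtree bounds (lo, hi): at each node, require lo < value < hi,
then recurse left with hi=value and right with lo=value.
Preorder trace (stopping at first violation):
  at node 39 with bounds (-inf, +inf): OK
  at node 20 with bounds (-inf, 39): OK
  at node 43 with bounds (39, +inf): OK
  at node 42 with bounds (39, 43): OK
  at node 48 with bounds (43, +inf): OK
No violation found at any node.
Result: Valid BST


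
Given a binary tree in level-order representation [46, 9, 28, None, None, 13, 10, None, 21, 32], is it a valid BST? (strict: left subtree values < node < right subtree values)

Level-order array: [46, 9, 28, None, None, 13, 10, None, 21, 32]
Validate using subtree bounds (lo, hi): at each node, require lo < value < hi,
then recurse left with hi=value and right with lo=value.
Preorder trace (stopping at first violation):
  at node 46 with bounds (-inf, +inf): OK
  at node 9 with bounds (-inf, 46): OK
  at node 28 with bounds (46, +inf): VIOLATION
Node 28 violates its bound: not (46 < 28 < +inf).
Result: Not a valid BST


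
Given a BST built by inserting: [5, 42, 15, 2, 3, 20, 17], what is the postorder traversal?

Tree insertion order: [5, 42, 15, 2, 3, 20, 17]
Tree (level-order array): [5, 2, 42, None, 3, 15, None, None, None, None, 20, 17]
Postorder traversal: [3, 2, 17, 20, 15, 42, 5]


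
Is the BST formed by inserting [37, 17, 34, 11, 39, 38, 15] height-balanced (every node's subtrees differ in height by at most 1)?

Tree (level-order array): [37, 17, 39, 11, 34, 38, None, None, 15]
Definition: a tree is height-balanced if, at every node, |h(left) - h(right)| <= 1 (empty subtree has height -1).
Bottom-up per-node check:
  node 15: h_left=-1, h_right=-1, diff=0 [OK], height=0
  node 11: h_left=-1, h_right=0, diff=1 [OK], height=1
  node 34: h_left=-1, h_right=-1, diff=0 [OK], height=0
  node 17: h_left=1, h_right=0, diff=1 [OK], height=2
  node 38: h_left=-1, h_right=-1, diff=0 [OK], height=0
  node 39: h_left=0, h_right=-1, diff=1 [OK], height=1
  node 37: h_left=2, h_right=1, diff=1 [OK], height=3
All nodes satisfy the balance condition.
Result: Balanced


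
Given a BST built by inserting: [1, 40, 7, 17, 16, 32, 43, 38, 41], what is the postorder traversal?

Tree insertion order: [1, 40, 7, 17, 16, 32, 43, 38, 41]
Tree (level-order array): [1, None, 40, 7, 43, None, 17, 41, None, 16, 32, None, None, None, None, None, 38]
Postorder traversal: [16, 38, 32, 17, 7, 41, 43, 40, 1]


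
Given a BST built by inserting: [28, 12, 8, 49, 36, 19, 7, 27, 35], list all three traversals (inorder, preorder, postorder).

Tree insertion order: [28, 12, 8, 49, 36, 19, 7, 27, 35]
Tree (level-order array): [28, 12, 49, 8, 19, 36, None, 7, None, None, 27, 35]
Inorder (L, root, R): [7, 8, 12, 19, 27, 28, 35, 36, 49]
Preorder (root, L, R): [28, 12, 8, 7, 19, 27, 49, 36, 35]
Postorder (L, R, root): [7, 8, 27, 19, 12, 35, 36, 49, 28]


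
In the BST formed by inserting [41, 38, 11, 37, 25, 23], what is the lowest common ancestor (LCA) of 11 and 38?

Tree insertion order: [41, 38, 11, 37, 25, 23]
Tree (level-order array): [41, 38, None, 11, None, None, 37, 25, None, 23]
In a BST, the LCA of p=11, q=38 is the first node v on the
root-to-leaf path with p <= v <= q (go left if both < v, right if both > v).
Walk from root:
  at 41: both 11 and 38 < 41, go left
  at 38: 11 <= 38 <= 38, this is the LCA
LCA = 38


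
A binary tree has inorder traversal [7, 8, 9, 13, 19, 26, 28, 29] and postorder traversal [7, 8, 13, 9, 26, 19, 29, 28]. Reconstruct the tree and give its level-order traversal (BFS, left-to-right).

Inorder:   [7, 8, 9, 13, 19, 26, 28, 29]
Postorder: [7, 8, 13, 9, 26, 19, 29, 28]
Algorithm: postorder visits root last, so walk postorder right-to-left;
each value is the root of the current inorder slice — split it at that
value, recurse on the right subtree first, then the left.
Recursive splits:
  root=28; inorder splits into left=[7, 8, 9, 13, 19, 26], right=[29]
  root=29; inorder splits into left=[], right=[]
  root=19; inorder splits into left=[7, 8, 9, 13], right=[26]
  root=26; inorder splits into left=[], right=[]
  root=9; inorder splits into left=[7, 8], right=[13]
  root=13; inorder splits into left=[], right=[]
  root=8; inorder splits into left=[7], right=[]
  root=7; inorder splits into left=[], right=[]
Reconstructed level-order: [28, 19, 29, 9, 26, 8, 13, 7]


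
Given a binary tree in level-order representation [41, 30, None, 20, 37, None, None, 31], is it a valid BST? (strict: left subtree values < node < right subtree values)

Level-order array: [41, 30, None, 20, 37, None, None, 31]
Validate using subtree bounds (lo, hi): at each node, require lo < value < hi,
then recurse left with hi=value and right with lo=value.
Preorder trace (stopping at first violation):
  at node 41 with bounds (-inf, +inf): OK
  at node 30 with bounds (-inf, 41): OK
  at node 20 with bounds (-inf, 30): OK
  at node 37 with bounds (30, 41): OK
  at node 31 with bounds (30, 37): OK
No violation found at any node.
Result: Valid BST


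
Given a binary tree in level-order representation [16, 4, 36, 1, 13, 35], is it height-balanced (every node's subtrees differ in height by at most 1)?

Tree (level-order array): [16, 4, 36, 1, 13, 35]
Definition: a tree is height-balanced if, at every node, |h(left) - h(right)| <= 1 (empty subtree has height -1).
Bottom-up per-node check:
  node 1: h_left=-1, h_right=-1, diff=0 [OK], height=0
  node 13: h_left=-1, h_right=-1, diff=0 [OK], height=0
  node 4: h_left=0, h_right=0, diff=0 [OK], height=1
  node 35: h_left=-1, h_right=-1, diff=0 [OK], height=0
  node 36: h_left=0, h_right=-1, diff=1 [OK], height=1
  node 16: h_left=1, h_right=1, diff=0 [OK], height=2
All nodes satisfy the balance condition.
Result: Balanced


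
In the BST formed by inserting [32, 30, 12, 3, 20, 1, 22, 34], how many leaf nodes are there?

Tree built from: [32, 30, 12, 3, 20, 1, 22, 34]
Tree (level-order array): [32, 30, 34, 12, None, None, None, 3, 20, 1, None, None, 22]
Rule: A leaf has 0 children.
Per-node child counts:
  node 32: 2 child(ren)
  node 30: 1 child(ren)
  node 12: 2 child(ren)
  node 3: 1 child(ren)
  node 1: 0 child(ren)
  node 20: 1 child(ren)
  node 22: 0 child(ren)
  node 34: 0 child(ren)
Matching nodes: [1, 22, 34]
Count of leaf nodes: 3


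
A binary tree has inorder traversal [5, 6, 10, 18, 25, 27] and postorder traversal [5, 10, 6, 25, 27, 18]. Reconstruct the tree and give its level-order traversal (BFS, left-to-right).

Inorder:   [5, 6, 10, 18, 25, 27]
Postorder: [5, 10, 6, 25, 27, 18]
Algorithm: postorder visits root last, so walk postorder right-to-left;
each value is the root of the current inorder slice — split it at that
value, recurse on the right subtree first, then the left.
Recursive splits:
  root=18; inorder splits into left=[5, 6, 10], right=[25, 27]
  root=27; inorder splits into left=[25], right=[]
  root=25; inorder splits into left=[], right=[]
  root=6; inorder splits into left=[5], right=[10]
  root=10; inorder splits into left=[], right=[]
  root=5; inorder splits into left=[], right=[]
Reconstructed level-order: [18, 6, 27, 5, 10, 25]


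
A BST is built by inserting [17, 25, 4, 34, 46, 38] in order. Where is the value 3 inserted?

Starting tree (level order): [17, 4, 25, None, None, None, 34, None, 46, 38]
Insertion path: 17 -> 4
Result: insert 3 as left child of 4
Final tree (level order): [17, 4, 25, 3, None, None, 34, None, None, None, 46, 38]


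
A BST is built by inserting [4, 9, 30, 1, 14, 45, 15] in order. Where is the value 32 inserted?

Starting tree (level order): [4, 1, 9, None, None, None, 30, 14, 45, None, 15]
Insertion path: 4 -> 9 -> 30 -> 45
Result: insert 32 as left child of 45
Final tree (level order): [4, 1, 9, None, None, None, 30, 14, 45, None, 15, 32]


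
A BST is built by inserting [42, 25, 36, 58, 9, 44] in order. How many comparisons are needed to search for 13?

Search path for 13: 42 -> 25 -> 9
Found: False
Comparisons: 3


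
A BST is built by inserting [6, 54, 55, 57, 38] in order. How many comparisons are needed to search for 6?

Search path for 6: 6
Found: True
Comparisons: 1


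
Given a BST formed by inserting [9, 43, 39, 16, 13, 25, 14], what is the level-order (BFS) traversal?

Tree insertion order: [9, 43, 39, 16, 13, 25, 14]
Tree (level-order array): [9, None, 43, 39, None, 16, None, 13, 25, None, 14]
BFS from the root, enqueuing left then right child of each popped node:
  queue [9] -> pop 9, enqueue [43], visited so far: [9]
  queue [43] -> pop 43, enqueue [39], visited so far: [9, 43]
  queue [39] -> pop 39, enqueue [16], visited so far: [9, 43, 39]
  queue [16] -> pop 16, enqueue [13, 25], visited so far: [9, 43, 39, 16]
  queue [13, 25] -> pop 13, enqueue [14], visited so far: [9, 43, 39, 16, 13]
  queue [25, 14] -> pop 25, enqueue [none], visited so far: [9, 43, 39, 16, 13, 25]
  queue [14] -> pop 14, enqueue [none], visited so far: [9, 43, 39, 16, 13, 25, 14]
Result: [9, 43, 39, 16, 13, 25, 14]


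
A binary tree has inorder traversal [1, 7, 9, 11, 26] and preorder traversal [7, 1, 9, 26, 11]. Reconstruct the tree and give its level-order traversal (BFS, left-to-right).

Inorder:  [1, 7, 9, 11, 26]
Preorder: [7, 1, 9, 26, 11]
Algorithm: preorder visits root first, so consume preorder in order;
for each root, split the current inorder slice at that value into
left-subtree inorder and right-subtree inorder, then recurse.
Recursive splits:
  root=7; inorder splits into left=[1], right=[9, 11, 26]
  root=1; inorder splits into left=[], right=[]
  root=9; inorder splits into left=[], right=[11, 26]
  root=26; inorder splits into left=[11], right=[]
  root=11; inorder splits into left=[], right=[]
Reconstructed level-order: [7, 1, 9, 26, 11]


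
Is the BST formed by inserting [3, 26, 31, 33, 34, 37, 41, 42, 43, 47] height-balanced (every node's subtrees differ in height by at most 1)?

Tree (level-order array): [3, None, 26, None, 31, None, 33, None, 34, None, 37, None, 41, None, 42, None, 43, None, 47]
Definition: a tree is height-balanced if, at every node, |h(left) - h(right)| <= 1 (empty subtree has height -1).
Bottom-up per-node check:
  node 47: h_left=-1, h_right=-1, diff=0 [OK], height=0
  node 43: h_left=-1, h_right=0, diff=1 [OK], height=1
  node 42: h_left=-1, h_right=1, diff=2 [FAIL (|-1-1|=2 > 1)], height=2
  node 41: h_left=-1, h_right=2, diff=3 [FAIL (|-1-2|=3 > 1)], height=3
  node 37: h_left=-1, h_right=3, diff=4 [FAIL (|-1-3|=4 > 1)], height=4
  node 34: h_left=-1, h_right=4, diff=5 [FAIL (|-1-4|=5 > 1)], height=5
  node 33: h_left=-1, h_right=5, diff=6 [FAIL (|-1-5|=6 > 1)], height=6
  node 31: h_left=-1, h_right=6, diff=7 [FAIL (|-1-6|=7 > 1)], height=7
  node 26: h_left=-1, h_right=7, diff=8 [FAIL (|-1-7|=8 > 1)], height=8
  node 3: h_left=-1, h_right=8, diff=9 [FAIL (|-1-8|=9 > 1)], height=9
Node 42 violates the condition: |-1 - 1| = 2 > 1.
Result: Not balanced


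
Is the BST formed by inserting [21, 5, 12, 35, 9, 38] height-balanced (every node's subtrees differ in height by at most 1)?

Tree (level-order array): [21, 5, 35, None, 12, None, 38, 9]
Definition: a tree is height-balanced if, at every node, |h(left) - h(right)| <= 1 (empty subtree has height -1).
Bottom-up per-node check:
  node 9: h_left=-1, h_right=-1, diff=0 [OK], height=0
  node 12: h_left=0, h_right=-1, diff=1 [OK], height=1
  node 5: h_left=-1, h_right=1, diff=2 [FAIL (|-1-1|=2 > 1)], height=2
  node 38: h_left=-1, h_right=-1, diff=0 [OK], height=0
  node 35: h_left=-1, h_right=0, diff=1 [OK], height=1
  node 21: h_left=2, h_right=1, diff=1 [OK], height=3
Node 5 violates the condition: |-1 - 1| = 2 > 1.
Result: Not balanced


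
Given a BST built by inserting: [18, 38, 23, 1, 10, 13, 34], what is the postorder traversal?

Tree insertion order: [18, 38, 23, 1, 10, 13, 34]
Tree (level-order array): [18, 1, 38, None, 10, 23, None, None, 13, None, 34]
Postorder traversal: [13, 10, 1, 34, 23, 38, 18]


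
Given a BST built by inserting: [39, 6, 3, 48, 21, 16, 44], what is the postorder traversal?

Tree insertion order: [39, 6, 3, 48, 21, 16, 44]
Tree (level-order array): [39, 6, 48, 3, 21, 44, None, None, None, 16]
Postorder traversal: [3, 16, 21, 6, 44, 48, 39]


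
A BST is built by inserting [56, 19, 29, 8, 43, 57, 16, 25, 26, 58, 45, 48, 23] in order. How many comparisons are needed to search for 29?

Search path for 29: 56 -> 19 -> 29
Found: True
Comparisons: 3


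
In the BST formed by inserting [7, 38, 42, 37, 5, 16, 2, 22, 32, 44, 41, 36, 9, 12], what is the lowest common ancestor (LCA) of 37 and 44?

Tree insertion order: [7, 38, 42, 37, 5, 16, 2, 22, 32, 44, 41, 36, 9, 12]
Tree (level-order array): [7, 5, 38, 2, None, 37, 42, None, None, 16, None, 41, 44, 9, 22, None, None, None, None, None, 12, None, 32, None, None, None, 36]
In a BST, the LCA of p=37, q=44 is the first node v on the
root-to-leaf path with p <= v <= q (go left if both < v, right if both > v).
Walk from root:
  at 7: both 37 and 44 > 7, go right
  at 38: 37 <= 38 <= 44, this is the LCA
LCA = 38


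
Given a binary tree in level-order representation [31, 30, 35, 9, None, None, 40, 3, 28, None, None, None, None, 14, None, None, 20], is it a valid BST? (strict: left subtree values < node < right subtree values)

Level-order array: [31, 30, 35, 9, None, None, 40, 3, 28, None, None, None, None, 14, None, None, 20]
Validate using subtree bounds (lo, hi): at each node, require lo < value < hi,
then recurse left with hi=value and right with lo=value.
Preorder trace (stopping at first violation):
  at node 31 with bounds (-inf, +inf): OK
  at node 30 with bounds (-inf, 31): OK
  at node 9 with bounds (-inf, 30): OK
  at node 3 with bounds (-inf, 9): OK
  at node 28 with bounds (9, 30): OK
  at node 14 with bounds (9, 28): OK
  at node 20 with bounds (14, 28): OK
  at node 35 with bounds (31, +inf): OK
  at node 40 with bounds (35, +inf): OK
No violation found at any node.
Result: Valid BST


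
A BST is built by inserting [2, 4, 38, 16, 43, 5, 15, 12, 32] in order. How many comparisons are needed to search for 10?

Search path for 10: 2 -> 4 -> 38 -> 16 -> 5 -> 15 -> 12
Found: False
Comparisons: 7


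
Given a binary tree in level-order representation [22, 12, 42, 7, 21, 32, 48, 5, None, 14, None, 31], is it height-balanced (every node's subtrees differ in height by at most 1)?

Tree (level-order array): [22, 12, 42, 7, 21, 32, 48, 5, None, 14, None, 31]
Definition: a tree is height-balanced if, at every node, |h(left) - h(right)| <= 1 (empty subtree has height -1).
Bottom-up per-node check:
  node 5: h_left=-1, h_right=-1, diff=0 [OK], height=0
  node 7: h_left=0, h_right=-1, diff=1 [OK], height=1
  node 14: h_left=-1, h_right=-1, diff=0 [OK], height=0
  node 21: h_left=0, h_right=-1, diff=1 [OK], height=1
  node 12: h_left=1, h_right=1, diff=0 [OK], height=2
  node 31: h_left=-1, h_right=-1, diff=0 [OK], height=0
  node 32: h_left=0, h_right=-1, diff=1 [OK], height=1
  node 48: h_left=-1, h_right=-1, diff=0 [OK], height=0
  node 42: h_left=1, h_right=0, diff=1 [OK], height=2
  node 22: h_left=2, h_right=2, diff=0 [OK], height=3
All nodes satisfy the balance condition.
Result: Balanced


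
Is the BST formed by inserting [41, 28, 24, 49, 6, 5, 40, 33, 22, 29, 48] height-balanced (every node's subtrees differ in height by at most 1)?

Tree (level-order array): [41, 28, 49, 24, 40, 48, None, 6, None, 33, None, None, None, 5, 22, 29]
Definition: a tree is height-balanced if, at every node, |h(left) - h(right)| <= 1 (empty subtree has height -1).
Bottom-up per-node check:
  node 5: h_left=-1, h_right=-1, diff=0 [OK], height=0
  node 22: h_left=-1, h_right=-1, diff=0 [OK], height=0
  node 6: h_left=0, h_right=0, diff=0 [OK], height=1
  node 24: h_left=1, h_right=-1, diff=2 [FAIL (|1--1|=2 > 1)], height=2
  node 29: h_left=-1, h_right=-1, diff=0 [OK], height=0
  node 33: h_left=0, h_right=-1, diff=1 [OK], height=1
  node 40: h_left=1, h_right=-1, diff=2 [FAIL (|1--1|=2 > 1)], height=2
  node 28: h_left=2, h_right=2, diff=0 [OK], height=3
  node 48: h_left=-1, h_right=-1, diff=0 [OK], height=0
  node 49: h_left=0, h_right=-1, diff=1 [OK], height=1
  node 41: h_left=3, h_right=1, diff=2 [FAIL (|3-1|=2 > 1)], height=4
Node 24 violates the condition: |1 - -1| = 2 > 1.
Result: Not balanced


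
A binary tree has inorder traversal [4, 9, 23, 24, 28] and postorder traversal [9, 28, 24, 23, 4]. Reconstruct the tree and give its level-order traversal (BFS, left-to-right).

Inorder:   [4, 9, 23, 24, 28]
Postorder: [9, 28, 24, 23, 4]
Algorithm: postorder visits root last, so walk postorder right-to-left;
each value is the root of the current inorder slice — split it at that
value, recurse on the right subtree first, then the left.
Recursive splits:
  root=4; inorder splits into left=[], right=[9, 23, 24, 28]
  root=23; inorder splits into left=[9], right=[24, 28]
  root=24; inorder splits into left=[], right=[28]
  root=28; inorder splits into left=[], right=[]
  root=9; inorder splits into left=[], right=[]
Reconstructed level-order: [4, 23, 9, 24, 28]


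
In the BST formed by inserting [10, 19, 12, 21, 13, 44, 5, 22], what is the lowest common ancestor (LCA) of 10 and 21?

Tree insertion order: [10, 19, 12, 21, 13, 44, 5, 22]
Tree (level-order array): [10, 5, 19, None, None, 12, 21, None, 13, None, 44, None, None, 22]
In a BST, the LCA of p=10, q=21 is the first node v on the
root-to-leaf path with p <= v <= q (go left if both < v, right if both > v).
Walk from root:
  at 10: 10 <= 10 <= 21, this is the LCA
LCA = 10


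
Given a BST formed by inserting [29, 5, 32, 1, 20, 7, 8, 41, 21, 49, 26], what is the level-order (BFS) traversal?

Tree insertion order: [29, 5, 32, 1, 20, 7, 8, 41, 21, 49, 26]
Tree (level-order array): [29, 5, 32, 1, 20, None, 41, None, None, 7, 21, None, 49, None, 8, None, 26]
BFS from the root, enqueuing left then right child of each popped node:
  queue [29] -> pop 29, enqueue [5, 32], visited so far: [29]
  queue [5, 32] -> pop 5, enqueue [1, 20], visited so far: [29, 5]
  queue [32, 1, 20] -> pop 32, enqueue [41], visited so far: [29, 5, 32]
  queue [1, 20, 41] -> pop 1, enqueue [none], visited so far: [29, 5, 32, 1]
  queue [20, 41] -> pop 20, enqueue [7, 21], visited so far: [29, 5, 32, 1, 20]
  queue [41, 7, 21] -> pop 41, enqueue [49], visited so far: [29, 5, 32, 1, 20, 41]
  queue [7, 21, 49] -> pop 7, enqueue [8], visited so far: [29, 5, 32, 1, 20, 41, 7]
  queue [21, 49, 8] -> pop 21, enqueue [26], visited so far: [29, 5, 32, 1, 20, 41, 7, 21]
  queue [49, 8, 26] -> pop 49, enqueue [none], visited so far: [29, 5, 32, 1, 20, 41, 7, 21, 49]
  queue [8, 26] -> pop 8, enqueue [none], visited so far: [29, 5, 32, 1, 20, 41, 7, 21, 49, 8]
  queue [26] -> pop 26, enqueue [none], visited so far: [29, 5, 32, 1, 20, 41, 7, 21, 49, 8, 26]
Result: [29, 5, 32, 1, 20, 41, 7, 21, 49, 8, 26]


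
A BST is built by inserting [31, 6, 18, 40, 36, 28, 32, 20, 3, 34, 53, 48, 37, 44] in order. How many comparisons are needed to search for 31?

Search path for 31: 31
Found: True
Comparisons: 1


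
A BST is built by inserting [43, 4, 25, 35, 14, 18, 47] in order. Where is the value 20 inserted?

Starting tree (level order): [43, 4, 47, None, 25, None, None, 14, 35, None, 18]
Insertion path: 43 -> 4 -> 25 -> 14 -> 18
Result: insert 20 as right child of 18
Final tree (level order): [43, 4, 47, None, 25, None, None, 14, 35, None, 18, None, None, None, 20]


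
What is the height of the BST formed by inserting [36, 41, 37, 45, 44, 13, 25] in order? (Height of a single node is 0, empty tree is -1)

Insertion order: [36, 41, 37, 45, 44, 13, 25]
Tree (level-order array): [36, 13, 41, None, 25, 37, 45, None, None, None, None, 44]
Compute height bottom-up (empty subtree = -1):
  height(25) = 1 + max(-1, -1) = 0
  height(13) = 1 + max(-1, 0) = 1
  height(37) = 1 + max(-1, -1) = 0
  height(44) = 1 + max(-1, -1) = 0
  height(45) = 1 + max(0, -1) = 1
  height(41) = 1 + max(0, 1) = 2
  height(36) = 1 + max(1, 2) = 3
Height = 3


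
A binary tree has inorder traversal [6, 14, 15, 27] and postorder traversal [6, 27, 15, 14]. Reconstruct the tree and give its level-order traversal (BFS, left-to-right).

Inorder:   [6, 14, 15, 27]
Postorder: [6, 27, 15, 14]
Algorithm: postorder visits root last, so walk postorder right-to-left;
each value is the root of the current inorder slice — split it at that
value, recurse on the right subtree first, then the left.
Recursive splits:
  root=14; inorder splits into left=[6], right=[15, 27]
  root=15; inorder splits into left=[], right=[27]
  root=27; inorder splits into left=[], right=[]
  root=6; inorder splits into left=[], right=[]
Reconstructed level-order: [14, 6, 15, 27]


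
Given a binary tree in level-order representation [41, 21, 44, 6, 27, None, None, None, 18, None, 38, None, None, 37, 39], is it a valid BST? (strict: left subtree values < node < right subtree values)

Level-order array: [41, 21, 44, 6, 27, None, None, None, 18, None, 38, None, None, 37, 39]
Validate using subtree bounds (lo, hi): at each node, require lo < value < hi,
then recurse left with hi=value and right with lo=value.
Preorder trace (stopping at first violation):
  at node 41 with bounds (-inf, +inf): OK
  at node 21 with bounds (-inf, 41): OK
  at node 6 with bounds (-inf, 21): OK
  at node 18 with bounds (6, 21): OK
  at node 27 with bounds (21, 41): OK
  at node 38 with bounds (27, 41): OK
  at node 37 with bounds (27, 38): OK
  at node 39 with bounds (38, 41): OK
  at node 44 with bounds (41, +inf): OK
No violation found at any node.
Result: Valid BST


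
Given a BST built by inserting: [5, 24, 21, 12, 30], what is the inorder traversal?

Tree insertion order: [5, 24, 21, 12, 30]
Tree (level-order array): [5, None, 24, 21, 30, 12]
Inorder traversal: [5, 12, 21, 24, 30]


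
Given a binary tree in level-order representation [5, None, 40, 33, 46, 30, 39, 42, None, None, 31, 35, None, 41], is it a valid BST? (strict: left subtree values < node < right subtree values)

Level-order array: [5, None, 40, 33, 46, 30, 39, 42, None, None, 31, 35, None, 41]
Validate using subtree bounds (lo, hi): at each node, require lo < value < hi,
then recurse left with hi=value and right with lo=value.
Preorder trace (stopping at first violation):
  at node 5 with bounds (-inf, +inf): OK
  at node 40 with bounds (5, +inf): OK
  at node 33 with bounds (5, 40): OK
  at node 30 with bounds (5, 33): OK
  at node 31 with bounds (30, 33): OK
  at node 39 with bounds (33, 40): OK
  at node 35 with bounds (33, 39): OK
  at node 46 with bounds (40, +inf): OK
  at node 42 with bounds (40, 46): OK
  at node 41 with bounds (40, 42): OK
No violation found at any node.
Result: Valid BST


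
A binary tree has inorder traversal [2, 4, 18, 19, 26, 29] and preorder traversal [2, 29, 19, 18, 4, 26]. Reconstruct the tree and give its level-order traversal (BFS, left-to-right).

Inorder:  [2, 4, 18, 19, 26, 29]
Preorder: [2, 29, 19, 18, 4, 26]
Algorithm: preorder visits root first, so consume preorder in order;
for each root, split the current inorder slice at that value into
left-subtree inorder and right-subtree inorder, then recurse.
Recursive splits:
  root=2; inorder splits into left=[], right=[4, 18, 19, 26, 29]
  root=29; inorder splits into left=[4, 18, 19, 26], right=[]
  root=19; inorder splits into left=[4, 18], right=[26]
  root=18; inorder splits into left=[4], right=[]
  root=4; inorder splits into left=[], right=[]
  root=26; inorder splits into left=[], right=[]
Reconstructed level-order: [2, 29, 19, 18, 26, 4]


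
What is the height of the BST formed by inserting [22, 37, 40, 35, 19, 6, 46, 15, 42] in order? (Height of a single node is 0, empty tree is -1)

Insertion order: [22, 37, 40, 35, 19, 6, 46, 15, 42]
Tree (level-order array): [22, 19, 37, 6, None, 35, 40, None, 15, None, None, None, 46, None, None, 42]
Compute height bottom-up (empty subtree = -1):
  height(15) = 1 + max(-1, -1) = 0
  height(6) = 1 + max(-1, 0) = 1
  height(19) = 1 + max(1, -1) = 2
  height(35) = 1 + max(-1, -1) = 0
  height(42) = 1 + max(-1, -1) = 0
  height(46) = 1 + max(0, -1) = 1
  height(40) = 1 + max(-1, 1) = 2
  height(37) = 1 + max(0, 2) = 3
  height(22) = 1 + max(2, 3) = 4
Height = 4


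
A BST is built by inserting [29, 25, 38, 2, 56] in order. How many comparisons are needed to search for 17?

Search path for 17: 29 -> 25 -> 2
Found: False
Comparisons: 3


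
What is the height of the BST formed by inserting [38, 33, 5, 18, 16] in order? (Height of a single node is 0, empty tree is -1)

Insertion order: [38, 33, 5, 18, 16]
Tree (level-order array): [38, 33, None, 5, None, None, 18, 16]
Compute height bottom-up (empty subtree = -1):
  height(16) = 1 + max(-1, -1) = 0
  height(18) = 1 + max(0, -1) = 1
  height(5) = 1 + max(-1, 1) = 2
  height(33) = 1 + max(2, -1) = 3
  height(38) = 1 + max(3, -1) = 4
Height = 4


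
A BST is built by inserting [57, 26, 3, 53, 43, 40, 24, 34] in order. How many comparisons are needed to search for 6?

Search path for 6: 57 -> 26 -> 3 -> 24
Found: False
Comparisons: 4


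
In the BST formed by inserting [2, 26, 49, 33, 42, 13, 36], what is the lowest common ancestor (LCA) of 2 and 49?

Tree insertion order: [2, 26, 49, 33, 42, 13, 36]
Tree (level-order array): [2, None, 26, 13, 49, None, None, 33, None, None, 42, 36]
In a BST, the LCA of p=2, q=49 is the first node v on the
root-to-leaf path with p <= v <= q (go left if both < v, right if both > v).
Walk from root:
  at 2: 2 <= 2 <= 49, this is the LCA
LCA = 2


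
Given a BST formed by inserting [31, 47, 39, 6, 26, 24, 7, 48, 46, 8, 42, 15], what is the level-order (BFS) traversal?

Tree insertion order: [31, 47, 39, 6, 26, 24, 7, 48, 46, 8, 42, 15]
Tree (level-order array): [31, 6, 47, None, 26, 39, 48, 24, None, None, 46, None, None, 7, None, 42, None, None, 8, None, None, None, 15]
BFS from the root, enqueuing left then right child of each popped node:
  queue [31] -> pop 31, enqueue [6, 47], visited so far: [31]
  queue [6, 47] -> pop 6, enqueue [26], visited so far: [31, 6]
  queue [47, 26] -> pop 47, enqueue [39, 48], visited so far: [31, 6, 47]
  queue [26, 39, 48] -> pop 26, enqueue [24], visited so far: [31, 6, 47, 26]
  queue [39, 48, 24] -> pop 39, enqueue [46], visited so far: [31, 6, 47, 26, 39]
  queue [48, 24, 46] -> pop 48, enqueue [none], visited so far: [31, 6, 47, 26, 39, 48]
  queue [24, 46] -> pop 24, enqueue [7], visited so far: [31, 6, 47, 26, 39, 48, 24]
  queue [46, 7] -> pop 46, enqueue [42], visited so far: [31, 6, 47, 26, 39, 48, 24, 46]
  queue [7, 42] -> pop 7, enqueue [8], visited so far: [31, 6, 47, 26, 39, 48, 24, 46, 7]
  queue [42, 8] -> pop 42, enqueue [none], visited so far: [31, 6, 47, 26, 39, 48, 24, 46, 7, 42]
  queue [8] -> pop 8, enqueue [15], visited so far: [31, 6, 47, 26, 39, 48, 24, 46, 7, 42, 8]
  queue [15] -> pop 15, enqueue [none], visited so far: [31, 6, 47, 26, 39, 48, 24, 46, 7, 42, 8, 15]
Result: [31, 6, 47, 26, 39, 48, 24, 46, 7, 42, 8, 15]


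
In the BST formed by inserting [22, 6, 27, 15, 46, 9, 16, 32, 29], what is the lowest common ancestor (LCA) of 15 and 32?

Tree insertion order: [22, 6, 27, 15, 46, 9, 16, 32, 29]
Tree (level-order array): [22, 6, 27, None, 15, None, 46, 9, 16, 32, None, None, None, None, None, 29]
In a BST, the LCA of p=15, q=32 is the first node v on the
root-to-leaf path with p <= v <= q (go left if both < v, right if both > v).
Walk from root:
  at 22: 15 <= 22 <= 32, this is the LCA
LCA = 22


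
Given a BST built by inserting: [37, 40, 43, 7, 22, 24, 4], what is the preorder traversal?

Tree insertion order: [37, 40, 43, 7, 22, 24, 4]
Tree (level-order array): [37, 7, 40, 4, 22, None, 43, None, None, None, 24]
Preorder traversal: [37, 7, 4, 22, 24, 40, 43]


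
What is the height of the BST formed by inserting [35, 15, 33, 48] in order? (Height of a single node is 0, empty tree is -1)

Insertion order: [35, 15, 33, 48]
Tree (level-order array): [35, 15, 48, None, 33]
Compute height bottom-up (empty subtree = -1):
  height(33) = 1 + max(-1, -1) = 0
  height(15) = 1 + max(-1, 0) = 1
  height(48) = 1 + max(-1, -1) = 0
  height(35) = 1 + max(1, 0) = 2
Height = 2


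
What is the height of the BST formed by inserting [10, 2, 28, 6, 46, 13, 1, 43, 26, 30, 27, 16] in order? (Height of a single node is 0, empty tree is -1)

Insertion order: [10, 2, 28, 6, 46, 13, 1, 43, 26, 30, 27, 16]
Tree (level-order array): [10, 2, 28, 1, 6, 13, 46, None, None, None, None, None, 26, 43, None, 16, 27, 30]
Compute height bottom-up (empty subtree = -1):
  height(1) = 1 + max(-1, -1) = 0
  height(6) = 1 + max(-1, -1) = 0
  height(2) = 1 + max(0, 0) = 1
  height(16) = 1 + max(-1, -1) = 0
  height(27) = 1 + max(-1, -1) = 0
  height(26) = 1 + max(0, 0) = 1
  height(13) = 1 + max(-1, 1) = 2
  height(30) = 1 + max(-1, -1) = 0
  height(43) = 1 + max(0, -1) = 1
  height(46) = 1 + max(1, -1) = 2
  height(28) = 1 + max(2, 2) = 3
  height(10) = 1 + max(1, 3) = 4
Height = 4


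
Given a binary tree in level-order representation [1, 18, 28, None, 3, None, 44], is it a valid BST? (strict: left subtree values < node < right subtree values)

Level-order array: [1, 18, 28, None, 3, None, 44]
Validate using subtree bounds (lo, hi): at each node, require lo < value < hi,
then recurse left with hi=value and right with lo=value.
Preorder trace (stopping at first violation):
  at node 1 with bounds (-inf, +inf): OK
  at node 18 with bounds (-inf, 1): VIOLATION
Node 18 violates its bound: not (-inf < 18 < 1).
Result: Not a valid BST


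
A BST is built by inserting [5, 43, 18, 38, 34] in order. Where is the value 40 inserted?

Starting tree (level order): [5, None, 43, 18, None, None, 38, 34]
Insertion path: 5 -> 43 -> 18 -> 38
Result: insert 40 as right child of 38
Final tree (level order): [5, None, 43, 18, None, None, 38, 34, 40]


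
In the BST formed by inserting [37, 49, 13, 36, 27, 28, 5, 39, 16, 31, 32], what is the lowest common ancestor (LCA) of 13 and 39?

Tree insertion order: [37, 49, 13, 36, 27, 28, 5, 39, 16, 31, 32]
Tree (level-order array): [37, 13, 49, 5, 36, 39, None, None, None, 27, None, None, None, 16, 28, None, None, None, 31, None, 32]
In a BST, the LCA of p=13, q=39 is the first node v on the
root-to-leaf path with p <= v <= q (go left if both < v, right if both > v).
Walk from root:
  at 37: 13 <= 37 <= 39, this is the LCA
LCA = 37


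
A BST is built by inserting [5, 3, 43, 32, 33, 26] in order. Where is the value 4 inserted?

Starting tree (level order): [5, 3, 43, None, None, 32, None, 26, 33]
Insertion path: 5 -> 3
Result: insert 4 as right child of 3
Final tree (level order): [5, 3, 43, None, 4, 32, None, None, None, 26, 33]


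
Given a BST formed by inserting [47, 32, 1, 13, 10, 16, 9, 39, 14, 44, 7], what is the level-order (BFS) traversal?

Tree insertion order: [47, 32, 1, 13, 10, 16, 9, 39, 14, 44, 7]
Tree (level-order array): [47, 32, None, 1, 39, None, 13, None, 44, 10, 16, None, None, 9, None, 14, None, 7]
BFS from the root, enqueuing left then right child of each popped node:
  queue [47] -> pop 47, enqueue [32], visited so far: [47]
  queue [32] -> pop 32, enqueue [1, 39], visited so far: [47, 32]
  queue [1, 39] -> pop 1, enqueue [13], visited so far: [47, 32, 1]
  queue [39, 13] -> pop 39, enqueue [44], visited so far: [47, 32, 1, 39]
  queue [13, 44] -> pop 13, enqueue [10, 16], visited so far: [47, 32, 1, 39, 13]
  queue [44, 10, 16] -> pop 44, enqueue [none], visited so far: [47, 32, 1, 39, 13, 44]
  queue [10, 16] -> pop 10, enqueue [9], visited so far: [47, 32, 1, 39, 13, 44, 10]
  queue [16, 9] -> pop 16, enqueue [14], visited so far: [47, 32, 1, 39, 13, 44, 10, 16]
  queue [9, 14] -> pop 9, enqueue [7], visited so far: [47, 32, 1, 39, 13, 44, 10, 16, 9]
  queue [14, 7] -> pop 14, enqueue [none], visited so far: [47, 32, 1, 39, 13, 44, 10, 16, 9, 14]
  queue [7] -> pop 7, enqueue [none], visited so far: [47, 32, 1, 39, 13, 44, 10, 16, 9, 14, 7]
Result: [47, 32, 1, 39, 13, 44, 10, 16, 9, 14, 7]


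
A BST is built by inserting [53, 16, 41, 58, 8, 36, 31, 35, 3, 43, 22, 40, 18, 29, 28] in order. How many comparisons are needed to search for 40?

Search path for 40: 53 -> 16 -> 41 -> 36 -> 40
Found: True
Comparisons: 5


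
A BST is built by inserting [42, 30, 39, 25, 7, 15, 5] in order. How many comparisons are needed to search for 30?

Search path for 30: 42 -> 30
Found: True
Comparisons: 2


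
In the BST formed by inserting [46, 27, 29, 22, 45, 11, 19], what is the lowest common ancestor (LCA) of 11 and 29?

Tree insertion order: [46, 27, 29, 22, 45, 11, 19]
Tree (level-order array): [46, 27, None, 22, 29, 11, None, None, 45, None, 19]
In a BST, the LCA of p=11, q=29 is the first node v on the
root-to-leaf path with p <= v <= q (go left if both < v, right if both > v).
Walk from root:
  at 46: both 11 and 29 < 46, go left
  at 27: 11 <= 27 <= 29, this is the LCA
LCA = 27
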